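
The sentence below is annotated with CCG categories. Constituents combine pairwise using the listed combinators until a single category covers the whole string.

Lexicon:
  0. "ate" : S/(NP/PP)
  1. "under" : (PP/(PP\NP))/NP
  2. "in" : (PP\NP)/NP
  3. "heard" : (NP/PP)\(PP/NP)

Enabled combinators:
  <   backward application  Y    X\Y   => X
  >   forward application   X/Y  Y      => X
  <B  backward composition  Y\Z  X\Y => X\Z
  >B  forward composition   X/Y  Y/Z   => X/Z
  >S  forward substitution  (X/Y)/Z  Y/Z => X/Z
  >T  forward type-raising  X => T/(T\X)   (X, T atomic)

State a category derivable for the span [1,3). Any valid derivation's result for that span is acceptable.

PP/NP

[0,4] S   >
  [0,1] "ate" : S/(NP/PP)
  [1,4] NP/PP   <
    [1,3] PP/NP   >S
      [1,2] "under" : (PP/(PP\NP))/NP
      [2,3] "in" : (PP\NP)/NP
    [3,4] "heard" : (NP/PP)\(PP/NP)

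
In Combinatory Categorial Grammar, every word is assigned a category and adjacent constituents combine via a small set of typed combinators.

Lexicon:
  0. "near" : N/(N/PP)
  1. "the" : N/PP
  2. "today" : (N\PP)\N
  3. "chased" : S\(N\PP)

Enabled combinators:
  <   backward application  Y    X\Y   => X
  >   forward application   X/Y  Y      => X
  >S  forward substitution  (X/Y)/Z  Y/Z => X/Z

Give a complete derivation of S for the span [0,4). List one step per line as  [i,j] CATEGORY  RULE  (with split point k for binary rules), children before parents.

[0,1] N/(N/PP)  lex  "near"
[1,2] N/PP  lex  "the"
[0,2] N  >  k=1
[2,3] (N\PP)\N  lex  "today"
[0,3] N\PP  <  k=2
[3,4] S\(N\PP)  lex  "chased"
[0,4] S  <  k=3

[0,4] S   <
  [0,3] N\PP   <
    [0,2] N   >
      [0,1] "near" : N/(N/PP)
      [1,2] "the" : N/PP
    [2,3] "today" : (N\PP)\N
  [3,4] "chased" : S\(N\PP)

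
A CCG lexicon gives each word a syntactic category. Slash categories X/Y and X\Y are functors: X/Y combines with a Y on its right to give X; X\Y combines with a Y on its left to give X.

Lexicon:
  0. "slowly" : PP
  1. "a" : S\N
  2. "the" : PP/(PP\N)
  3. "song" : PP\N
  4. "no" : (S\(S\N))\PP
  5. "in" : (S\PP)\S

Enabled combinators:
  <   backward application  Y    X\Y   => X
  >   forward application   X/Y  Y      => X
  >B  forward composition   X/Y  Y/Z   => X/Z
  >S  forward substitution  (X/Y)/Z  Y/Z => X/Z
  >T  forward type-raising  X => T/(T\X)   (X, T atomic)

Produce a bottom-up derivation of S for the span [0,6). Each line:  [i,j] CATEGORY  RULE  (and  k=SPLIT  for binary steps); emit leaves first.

[0,6] S   >
  [0,1] S/(S\PP)   >T
    [0,1] "slowly" : PP
  [1,6] S\PP   <
    [1,5] S   <
      [1,2] "a" : S\N
      [2,5] S\(S\N)   <
        [2,4] PP   >
          [2,3] "the" : PP/(PP\N)
          [3,4] "song" : PP\N
        [4,5] "no" : (S\(S\N))\PP
    [5,6] "in" : (S\PP)\S

[0,1] PP  lex  "slowly"
[0,1] S/(S\PP)  >T
[1,2] S\N  lex  "a"
[2,3] PP/(PP\N)  lex  "the"
[3,4] PP\N  lex  "song"
[2,4] PP  >  k=3
[4,5] (S\(S\N))\PP  lex  "no"
[2,5] S\(S\N)  <  k=4
[1,5] S  <  k=2
[5,6] (S\PP)\S  lex  "in"
[1,6] S\PP  <  k=5
[0,6] S  >  k=1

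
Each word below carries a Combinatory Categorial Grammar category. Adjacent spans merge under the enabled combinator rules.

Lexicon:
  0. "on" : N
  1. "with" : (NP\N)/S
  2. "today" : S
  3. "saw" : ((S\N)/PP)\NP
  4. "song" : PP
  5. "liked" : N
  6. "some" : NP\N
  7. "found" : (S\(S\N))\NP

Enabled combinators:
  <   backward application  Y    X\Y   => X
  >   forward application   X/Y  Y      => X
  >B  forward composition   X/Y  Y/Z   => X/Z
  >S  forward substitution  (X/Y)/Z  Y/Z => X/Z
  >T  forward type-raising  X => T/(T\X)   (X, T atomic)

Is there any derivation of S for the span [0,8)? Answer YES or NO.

YES

[0,8] S   <
  [0,5] S\N   >
    [0,4] (S\N)/PP   <
      [0,3] NP   >
        [0,1] NP/(NP\N)   >T
          [0,1] "on" : N
        [1,3] NP\N   >
          [1,2] "with" : (NP\N)/S
          [2,3] "today" : S
      [3,4] "saw" : ((S\N)/PP)\NP
    [4,5] "song" : PP
  [5,8] S\(S\N)   <
    [5,7] NP   >
      [5,6] NP/(NP\N)   >T
        [5,6] "liked" : N
      [6,7] "some" : NP\N
    [7,8] "found" : (S\(S\N))\NP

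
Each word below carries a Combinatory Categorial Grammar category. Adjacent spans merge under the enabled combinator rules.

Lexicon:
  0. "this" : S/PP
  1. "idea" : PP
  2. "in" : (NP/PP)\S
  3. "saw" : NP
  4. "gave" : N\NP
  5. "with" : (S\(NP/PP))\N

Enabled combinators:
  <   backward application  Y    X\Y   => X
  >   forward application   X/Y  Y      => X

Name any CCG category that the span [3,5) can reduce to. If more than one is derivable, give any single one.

N

[0,6] S   <
  [0,3] NP/PP   <
    [0,2] S   >
      [0,1] "this" : S/PP
      [1,2] "idea" : PP
    [2,3] "in" : (NP/PP)\S
  [3,6] S\(NP/PP)   <
    [3,5] N   <
      [3,4] "saw" : NP
      [4,5] "gave" : N\NP
    [5,6] "with" : (S\(NP/PP))\N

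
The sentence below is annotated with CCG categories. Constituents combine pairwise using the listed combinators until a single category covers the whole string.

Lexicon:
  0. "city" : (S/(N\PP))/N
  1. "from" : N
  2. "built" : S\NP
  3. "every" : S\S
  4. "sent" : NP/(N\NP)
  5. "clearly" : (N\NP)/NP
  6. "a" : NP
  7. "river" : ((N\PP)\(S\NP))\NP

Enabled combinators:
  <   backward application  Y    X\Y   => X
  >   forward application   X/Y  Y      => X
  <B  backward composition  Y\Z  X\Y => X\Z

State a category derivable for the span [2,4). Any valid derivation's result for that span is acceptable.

S\NP

[0,8] S   >
  [0,2] S/(N\PP)   >
    [0,1] "city" : (S/(N\PP))/N
    [1,2] "from" : N
  [2,8] N\PP   <
    [2,4] S\NP   <B
      [2,3] "built" : S\NP
      [3,4] "every" : S\S
    [4,8] (N\PP)\(S\NP)   <
      [4,7] NP   >
        [4,5] "sent" : NP/(N\NP)
        [5,7] N\NP   >
          [5,6] "clearly" : (N\NP)/NP
          [6,7] "a" : NP
      [7,8] "river" : ((N\PP)\(S\NP))\NP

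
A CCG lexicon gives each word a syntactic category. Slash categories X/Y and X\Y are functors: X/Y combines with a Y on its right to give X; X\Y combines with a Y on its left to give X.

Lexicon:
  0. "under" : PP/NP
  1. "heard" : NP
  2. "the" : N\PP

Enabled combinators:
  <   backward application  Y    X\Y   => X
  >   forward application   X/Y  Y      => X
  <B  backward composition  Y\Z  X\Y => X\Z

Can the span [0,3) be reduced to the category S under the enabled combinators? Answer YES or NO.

NO

PP/NP NP N\PP
CKY chart[0,3] = {N}; S ∉ chart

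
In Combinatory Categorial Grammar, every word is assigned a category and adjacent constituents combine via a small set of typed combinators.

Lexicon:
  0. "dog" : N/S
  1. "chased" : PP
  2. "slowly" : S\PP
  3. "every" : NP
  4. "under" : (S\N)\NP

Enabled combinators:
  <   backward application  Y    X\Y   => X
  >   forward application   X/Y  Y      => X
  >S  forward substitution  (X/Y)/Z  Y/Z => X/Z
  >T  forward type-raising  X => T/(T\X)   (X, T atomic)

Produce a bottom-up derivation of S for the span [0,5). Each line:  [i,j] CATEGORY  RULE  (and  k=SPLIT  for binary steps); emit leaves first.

[0,1] N/S  lex  "dog"
[1,2] PP  lex  "chased"
[1,2] S/(S\PP)  >T
[2,3] S\PP  lex  "slowly"
[1,3] S  >  k=2
[0,3] N  >  k=1
[3,4] NP  lex  "every"
[4,5] (S\N)\NP  lex  "under"
[3,5] S\N  <  k=4
[0,5] S  <  k=3

[0,5] S   <
  [0,3] N   >
    [0,1] "dog" : N/S
    [1,3] S   >
      [1,2] S/(S\PP)   >T
        [1,2] "chased" : PP
      [2,3] "slowly" : S\PP
  [3,5] S\N   <
    [3,4] "every" : NP
    [4,5] "under" : (S\N)\NP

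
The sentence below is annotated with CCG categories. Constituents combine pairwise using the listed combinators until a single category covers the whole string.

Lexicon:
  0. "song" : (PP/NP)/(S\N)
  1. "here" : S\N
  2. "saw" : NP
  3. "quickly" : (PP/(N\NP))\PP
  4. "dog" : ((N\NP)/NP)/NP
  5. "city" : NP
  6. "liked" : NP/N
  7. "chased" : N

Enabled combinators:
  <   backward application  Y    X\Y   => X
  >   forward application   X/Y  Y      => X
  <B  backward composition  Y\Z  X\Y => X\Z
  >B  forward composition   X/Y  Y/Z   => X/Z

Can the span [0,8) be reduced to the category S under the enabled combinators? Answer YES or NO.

(PP/NP)/(S\N) S\N NP (PP/(N\NP))\PP ((N\NP)/NP)/NP NP NP/N N
CKY chart[0,8] = {PP}; S ∉ chart

NO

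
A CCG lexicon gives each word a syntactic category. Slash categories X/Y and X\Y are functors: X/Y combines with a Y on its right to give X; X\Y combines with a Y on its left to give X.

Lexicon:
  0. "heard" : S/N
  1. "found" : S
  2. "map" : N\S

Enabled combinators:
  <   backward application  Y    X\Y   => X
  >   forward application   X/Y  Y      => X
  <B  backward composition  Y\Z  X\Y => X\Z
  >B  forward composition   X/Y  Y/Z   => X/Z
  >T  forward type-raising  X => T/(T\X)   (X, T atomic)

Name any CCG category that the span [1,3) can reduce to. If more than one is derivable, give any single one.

[0,3] S   >
  [0,1] "heard" : S/N
  [1,3] N   <
    [1,2] "found" : S
    [2,3] "map" : N\S

N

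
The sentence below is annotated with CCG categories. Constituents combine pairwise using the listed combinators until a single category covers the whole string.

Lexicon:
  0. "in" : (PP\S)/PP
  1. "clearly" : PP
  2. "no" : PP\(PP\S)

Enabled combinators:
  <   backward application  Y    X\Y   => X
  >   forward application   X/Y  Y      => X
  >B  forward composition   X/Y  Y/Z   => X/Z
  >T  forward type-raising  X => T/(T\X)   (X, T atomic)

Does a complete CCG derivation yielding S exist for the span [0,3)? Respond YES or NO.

NO

(PP\S)/PP PP PP\(PP\S)
CKY chart[0,3] = {N/(N\PP), NP/(NP\PP), PP, PP/(PP\PP), S/(S\PP)}; S ∉ chart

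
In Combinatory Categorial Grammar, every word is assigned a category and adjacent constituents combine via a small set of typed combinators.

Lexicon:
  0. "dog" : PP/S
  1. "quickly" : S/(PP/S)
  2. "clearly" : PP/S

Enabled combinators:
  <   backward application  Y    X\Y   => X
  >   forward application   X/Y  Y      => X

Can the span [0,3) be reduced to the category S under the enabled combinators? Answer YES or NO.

PP/S S/(PP/S) PP/S
CKY chart[0,3] = {PP}; S ∉ chart

NO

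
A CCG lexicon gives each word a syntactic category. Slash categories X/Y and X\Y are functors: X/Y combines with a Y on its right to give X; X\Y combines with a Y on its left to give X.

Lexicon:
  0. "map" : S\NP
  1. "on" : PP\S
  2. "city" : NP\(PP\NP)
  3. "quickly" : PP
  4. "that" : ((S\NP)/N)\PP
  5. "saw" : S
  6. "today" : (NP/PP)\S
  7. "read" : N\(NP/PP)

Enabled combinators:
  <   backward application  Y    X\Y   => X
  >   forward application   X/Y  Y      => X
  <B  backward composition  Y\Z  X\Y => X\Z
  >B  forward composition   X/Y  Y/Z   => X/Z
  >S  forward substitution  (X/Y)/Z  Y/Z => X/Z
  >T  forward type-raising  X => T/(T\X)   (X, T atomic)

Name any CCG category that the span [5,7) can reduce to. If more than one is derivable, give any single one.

NP/PP

[0,8] S   <
  [0,3] NP   <
    [0,2] PP\NP   <B
      [0,1] "map" : S\NP
      [1,2] "on" : PP\S
    [2,3] "city" : NP\(PP\NP)
  [3,8] S\NP   >
    [3,5] (S\NP)/N   <
      [3,4] "quickly" : PP
      [4,5] "that" : ((S\NP)/N)\PP
    [5,8] N   <
      [5,7] NP/PP   <
        [5,6] "saw" : S
        [6,7] "today" : (NP/PP)\S
      [7,8] "read" : N\(NP/PP)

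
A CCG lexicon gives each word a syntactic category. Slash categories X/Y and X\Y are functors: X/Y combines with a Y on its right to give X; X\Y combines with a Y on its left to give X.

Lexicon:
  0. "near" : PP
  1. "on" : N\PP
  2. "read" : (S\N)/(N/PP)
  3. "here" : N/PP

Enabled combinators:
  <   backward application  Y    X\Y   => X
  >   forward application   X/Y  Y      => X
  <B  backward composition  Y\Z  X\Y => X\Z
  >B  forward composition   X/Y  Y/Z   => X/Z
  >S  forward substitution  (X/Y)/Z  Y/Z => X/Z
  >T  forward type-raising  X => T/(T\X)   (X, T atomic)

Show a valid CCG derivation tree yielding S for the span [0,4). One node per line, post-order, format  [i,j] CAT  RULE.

[0,1] PP  lex  "near"
[1,2] N\PP  lex  "on"
[0,2] N  <  k=1
[2,3] (S\N)/(N/PP)  lex  "read"
[3,4] N/PP  lex  "here"
[2,4] S\N  >  k=3
[0,4] S  <  k=2

[0,4] S   <
  [0,2] N   <
    [0,1] "near" : PP
    [1,2] "on" : N\PP
  [2,4] S\N   >
    [2,3] "read" : (S\N)/(N/PP)
    [3,4] "here" : N/PP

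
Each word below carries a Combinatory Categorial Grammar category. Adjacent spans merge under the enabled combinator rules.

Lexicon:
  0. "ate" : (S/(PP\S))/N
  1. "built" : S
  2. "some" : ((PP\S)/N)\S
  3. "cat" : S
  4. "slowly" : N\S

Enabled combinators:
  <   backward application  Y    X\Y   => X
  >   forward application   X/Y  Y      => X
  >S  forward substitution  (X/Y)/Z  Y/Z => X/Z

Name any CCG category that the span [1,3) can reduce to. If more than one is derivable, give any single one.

[0,5] S   >
  [0,3] S/N   >S
    [0,1] "ate" : (S/(PP\S))/N
    [1,3] (PP\S)/N   <
      [1,2] "built" : S
      [2,3] "some" : ((PP\S)/N)\S
  [3,5] N   <
    [3,4] "cat" : S
    [4,5] "slowly" : N\S

(PP\S)/N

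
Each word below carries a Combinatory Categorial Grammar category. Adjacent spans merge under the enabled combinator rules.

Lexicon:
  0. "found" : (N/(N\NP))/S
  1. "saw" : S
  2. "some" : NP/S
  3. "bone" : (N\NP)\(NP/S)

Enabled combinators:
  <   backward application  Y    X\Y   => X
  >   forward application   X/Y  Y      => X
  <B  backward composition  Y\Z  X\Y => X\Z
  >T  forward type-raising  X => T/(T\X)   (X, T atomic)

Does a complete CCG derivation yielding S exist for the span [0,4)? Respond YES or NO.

(N/(N\NP))/S S NP/S (N\NP)\(NP/S)
CKY chart[0,4] = {N, N/(N\N), NP/(NP\N), PP/(PP\N), S/(S\N)}; S ∉ chart

NO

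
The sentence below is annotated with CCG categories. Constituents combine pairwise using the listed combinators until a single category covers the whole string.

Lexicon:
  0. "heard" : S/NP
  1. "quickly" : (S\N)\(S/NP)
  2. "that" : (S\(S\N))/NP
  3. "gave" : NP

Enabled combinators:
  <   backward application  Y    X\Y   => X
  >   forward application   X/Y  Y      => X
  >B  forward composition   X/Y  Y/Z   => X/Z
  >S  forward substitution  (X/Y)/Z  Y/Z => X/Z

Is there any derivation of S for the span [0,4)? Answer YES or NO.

YES

[0,4] S   <
  [0,2] S\N   <
    [0,1] "heard" : S/NP
    [1,2] "quickly" : (S\N)\(S/NP)
  [2,4] S\(S\N)   >
    [2,3] "that" : (S\(S\N))/NP
    [3,4] "gave" : NP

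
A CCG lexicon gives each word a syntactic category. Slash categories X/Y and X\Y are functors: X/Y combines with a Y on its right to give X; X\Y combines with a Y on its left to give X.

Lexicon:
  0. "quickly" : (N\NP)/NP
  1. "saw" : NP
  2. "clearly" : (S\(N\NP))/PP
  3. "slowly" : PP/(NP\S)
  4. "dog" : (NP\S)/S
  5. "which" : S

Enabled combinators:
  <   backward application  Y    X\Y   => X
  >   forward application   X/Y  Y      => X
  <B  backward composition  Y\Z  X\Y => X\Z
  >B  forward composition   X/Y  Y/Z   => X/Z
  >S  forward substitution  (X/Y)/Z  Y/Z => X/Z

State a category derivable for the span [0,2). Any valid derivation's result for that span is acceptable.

[0,6] S   <
  [0,2] N\NP   >
    [0,1] "quickly" : (N\NP)/NP
    [1,2] "saw" : NP
  [2,6] S\(N\NP)   >
    [2,3] "clearly" : (S\(N\NP))/PP
    [3,6] PP   >
      [3,4] "slowly" : PP/(NP\S)
      [4,6] NP\S   >
        [4,5] "dog" : (NP\S)/S
        [5,6] "which" : S

N\NP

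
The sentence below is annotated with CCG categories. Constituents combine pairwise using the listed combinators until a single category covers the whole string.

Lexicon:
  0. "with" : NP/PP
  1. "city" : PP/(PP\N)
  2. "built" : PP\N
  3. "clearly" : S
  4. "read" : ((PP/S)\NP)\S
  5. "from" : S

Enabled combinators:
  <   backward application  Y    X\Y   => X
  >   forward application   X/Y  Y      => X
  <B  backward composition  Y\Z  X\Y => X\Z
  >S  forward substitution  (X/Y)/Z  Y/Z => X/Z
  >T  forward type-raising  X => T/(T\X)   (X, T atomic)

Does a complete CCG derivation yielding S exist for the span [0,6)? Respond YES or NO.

NP/PP PP/(PP\N) PP\N S ((PP/S)\NP)\S S
CKY chart[0,6] = {N/(N\PP), NP/(NP\PP), PP, PP/(PP\PP), S/(S\PP)}; S ∉ chart

NO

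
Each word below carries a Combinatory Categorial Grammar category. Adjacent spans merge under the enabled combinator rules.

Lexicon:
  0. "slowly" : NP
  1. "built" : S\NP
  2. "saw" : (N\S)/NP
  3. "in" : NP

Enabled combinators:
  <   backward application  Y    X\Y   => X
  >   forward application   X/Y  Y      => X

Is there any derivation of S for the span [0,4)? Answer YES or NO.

NO

NP S\NP (N\S)/NP NP
CKY chart[0,4] = {N}; S ∉ chart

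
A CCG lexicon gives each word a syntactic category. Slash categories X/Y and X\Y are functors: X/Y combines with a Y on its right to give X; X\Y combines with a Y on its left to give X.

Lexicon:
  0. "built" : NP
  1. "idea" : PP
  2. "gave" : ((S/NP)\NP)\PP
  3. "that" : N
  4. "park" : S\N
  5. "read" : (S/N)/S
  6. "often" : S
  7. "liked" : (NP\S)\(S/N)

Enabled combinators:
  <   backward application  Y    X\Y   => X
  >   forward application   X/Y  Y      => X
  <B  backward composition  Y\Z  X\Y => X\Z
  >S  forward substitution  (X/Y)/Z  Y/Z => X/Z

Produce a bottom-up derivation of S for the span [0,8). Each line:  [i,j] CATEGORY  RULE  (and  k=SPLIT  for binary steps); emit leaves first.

[0,8] S   >
  [0,3] S/NP   <
    [0,1] "built" : NP
    [1,3] (S/NP)\NP   <
      [1,2] "idea" : PP
      [2,3] "gave" : ((S/NP)\NP)\PP
  [3,8] NP   <
    [3,5] S   <
      [3,4] "that" : N
      [4,5] "park" : S\N
    [5,8] NP\S   <
      [5,7] S/N   >
        [5,6] "read" : (S/N)/S
        [6,7] "often" : S
      [7,8] "liked" : (NP\S)\(S/N)

[0,1] NP  lex  "built"
[1,2] PP  lex  "idea"
[2,3] ((S/NP)\NP)\PP  lex  "gave"
[1,3] (S/NP)\NP  <  k=2
[0,3] S/NP  <  k=1
[3,4] N  lex  "that"
[4,5] S\N  lex  "park"
[3,5] S  <  k=4
[5,6] (S/N)/S  lex  "read"
[6,7] S  lex  "often"
[5,7] S/N  >  k=6
[7,8] (NP\S)\(S/N)  lex  "liked"
[5,8] NP\S  <  k=7
[3,8] NP  <  k=5
[0,8] S  >  k=3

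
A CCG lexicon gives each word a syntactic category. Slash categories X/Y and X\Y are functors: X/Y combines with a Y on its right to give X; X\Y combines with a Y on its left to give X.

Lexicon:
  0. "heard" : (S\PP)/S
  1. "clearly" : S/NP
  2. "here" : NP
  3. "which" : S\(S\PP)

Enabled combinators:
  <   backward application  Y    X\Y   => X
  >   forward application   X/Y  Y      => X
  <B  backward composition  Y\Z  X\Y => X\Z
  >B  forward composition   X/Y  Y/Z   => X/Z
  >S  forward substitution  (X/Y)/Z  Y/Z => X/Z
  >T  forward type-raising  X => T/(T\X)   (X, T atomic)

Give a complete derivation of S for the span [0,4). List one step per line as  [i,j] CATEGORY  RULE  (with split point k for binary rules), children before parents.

[0,4] S   <
  [0,3] S\PP   >
    [0,1] "heard" : (S\PP)/S
    [1,3] S   >
      [1,2] "clearly" : S/NP
      [2,3] "here" : NP
  [3,4] "which" : S\(S\PP)

[0,1] (S\PP)/S  lex  "heard"
[1,2] S/NP  lex  "clearly"
[2,3] NP  lex  "here"
[1,3] S  >  k=2
[0,3] S\PP  >  k=1
[3,4] S\(S\PP)  lex  "which"
[0,4] S  <  k=3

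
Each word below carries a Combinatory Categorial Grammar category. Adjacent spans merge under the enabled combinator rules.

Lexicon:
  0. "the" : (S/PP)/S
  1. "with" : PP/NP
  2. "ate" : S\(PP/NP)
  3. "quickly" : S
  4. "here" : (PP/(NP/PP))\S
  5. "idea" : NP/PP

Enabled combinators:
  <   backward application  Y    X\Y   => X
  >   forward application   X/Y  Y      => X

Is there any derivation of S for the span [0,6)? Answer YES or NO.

YES

[0,6] S   >
  [0,3] S/PP   >
    [0,1] "the" : (S/PP)/S
    [1,3] S   <
      [1,2] "with" : PP/NP
      [2,3] "ate" : S\(PP/NP)
  [3,6] PP   >
    [3,5] PP/(NP/PP)   <
      [3,4] "quickly" : S
      [4,5] "here" : (PP/(NP/PP))\S
    [5,6] "idea" : NP/PP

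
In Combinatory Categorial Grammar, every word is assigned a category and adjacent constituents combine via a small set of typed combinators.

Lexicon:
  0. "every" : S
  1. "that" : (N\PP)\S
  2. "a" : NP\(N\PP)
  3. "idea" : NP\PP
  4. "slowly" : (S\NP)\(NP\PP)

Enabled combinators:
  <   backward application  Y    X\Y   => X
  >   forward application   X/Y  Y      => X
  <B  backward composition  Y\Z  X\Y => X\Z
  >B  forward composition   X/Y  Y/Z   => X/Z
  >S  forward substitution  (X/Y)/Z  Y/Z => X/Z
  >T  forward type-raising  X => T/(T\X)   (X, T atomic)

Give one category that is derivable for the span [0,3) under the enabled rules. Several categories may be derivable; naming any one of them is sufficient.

[0,5] S   <
  [0,3] NP   <
    [0,2] N\PP   <
      [0,1] "every" : S
      [1,2] "that" : (N\PP)\S
    [2,3] "a" : NP\(N\PP)
  [3,5] S\NP   <
    [3,4] "idea" : NP\PP
    [4,5] "slowly" : (S\NP)\(NP\PP)

NP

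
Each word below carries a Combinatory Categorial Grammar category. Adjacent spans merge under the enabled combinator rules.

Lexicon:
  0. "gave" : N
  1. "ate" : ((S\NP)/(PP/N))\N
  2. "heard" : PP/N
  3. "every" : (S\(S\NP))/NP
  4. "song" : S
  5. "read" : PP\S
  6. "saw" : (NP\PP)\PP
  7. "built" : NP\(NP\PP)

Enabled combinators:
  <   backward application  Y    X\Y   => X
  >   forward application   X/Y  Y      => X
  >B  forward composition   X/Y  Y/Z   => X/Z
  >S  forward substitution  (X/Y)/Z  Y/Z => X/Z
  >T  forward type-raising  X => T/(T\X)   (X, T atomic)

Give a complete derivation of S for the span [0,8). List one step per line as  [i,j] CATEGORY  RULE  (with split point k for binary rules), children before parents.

[0,1] N  lex  "gave"
[1,2] ((S\NP)/(PP/N))\N  lex  "ate"
[0,2] (S\NP)/(PP/N)  <  k=1
[2,3] PP/N  lex  "heard"
[0,3] S\NP  >  k=2
[3,4] (S\(S\NP))/NP  lex  "every"
[4,5] S  lex  "song"
[5,6] PP\S  lex  "read"
[4,6] PP  <  k=5
[6,7] (NP\PP)\PP  lex  "saw"
[4,7] NP\PP  <  k=6
[7,8] NP\(NP\PP)  lex  "built"
[4,8] NP  <  k=7
[3,8] S\(S\NP)  >  k=4
[0,8] S  <  k=3

[0,8] S   <
  [0,3] S\NP   >
    [0,2] (S\NP)/(PP/N)   <
      [0,1] "gave" : N
      [1,2] "ate" : ((S\NP)/(PP/N))\N
    [2,3] "heard" : PP/N
  [3,8] S\(S\NP)   >
    [3,4] "every" : (S\(S\NP))/NP
    [4,8] NP   <
      [4,7] NP\PP   <
        [4,6] PP   <
          [4,5] "song" : S
          [5,6] "read" : PP\S
        [6,7] "saw" : (NP\PP)\PP
      [7,8] "built" : NP\(NP\PP)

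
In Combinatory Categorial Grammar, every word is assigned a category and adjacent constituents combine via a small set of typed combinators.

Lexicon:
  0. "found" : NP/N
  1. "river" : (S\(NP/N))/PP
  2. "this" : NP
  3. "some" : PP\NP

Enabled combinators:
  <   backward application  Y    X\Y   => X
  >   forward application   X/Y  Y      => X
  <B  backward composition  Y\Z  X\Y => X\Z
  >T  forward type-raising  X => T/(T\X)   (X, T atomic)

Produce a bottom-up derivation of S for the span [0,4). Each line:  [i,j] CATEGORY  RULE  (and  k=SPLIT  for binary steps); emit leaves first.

[0,4] S   <
  [0,1] "found" : NP/N
  [1,4] S\(NP/N)   >
    [1,2] "river" : (S\(NP/N))/PP
    [2,4] PP   >
      [2,3] PP/(PP\NP)   >T
        [2,3] "this" : NP
      [3,4] "some" : PP\NP

[0,1] NP/N  lex  "found"
[1,2] (S\(NP/N))/PP  lex  "river"
[2,3] NP  lex  "this"
[2,3] PP/(PP\NP)  >T
[3,4] PP\NP  lex  "some"
[2,4] PP  >  k=3
[1,4] S\(NP/N)  >  k=2
[0,4] S  <  k=1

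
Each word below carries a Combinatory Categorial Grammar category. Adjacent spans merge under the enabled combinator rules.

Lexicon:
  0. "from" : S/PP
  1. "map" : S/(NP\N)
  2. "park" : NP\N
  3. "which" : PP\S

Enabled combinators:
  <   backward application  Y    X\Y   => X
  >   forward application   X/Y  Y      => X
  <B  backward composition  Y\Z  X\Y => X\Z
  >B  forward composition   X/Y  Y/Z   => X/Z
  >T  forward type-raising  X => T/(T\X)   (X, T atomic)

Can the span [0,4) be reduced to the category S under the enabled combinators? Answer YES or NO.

YES

[0,4] S   >
  [0,1] "from" : S/PP
  [1,4] PP   <
    [1,3] S   >
      [1,2] "map" : S/(NP\N)
      [2,3] "park" : NP\N
    [3,4] "which" : PP\S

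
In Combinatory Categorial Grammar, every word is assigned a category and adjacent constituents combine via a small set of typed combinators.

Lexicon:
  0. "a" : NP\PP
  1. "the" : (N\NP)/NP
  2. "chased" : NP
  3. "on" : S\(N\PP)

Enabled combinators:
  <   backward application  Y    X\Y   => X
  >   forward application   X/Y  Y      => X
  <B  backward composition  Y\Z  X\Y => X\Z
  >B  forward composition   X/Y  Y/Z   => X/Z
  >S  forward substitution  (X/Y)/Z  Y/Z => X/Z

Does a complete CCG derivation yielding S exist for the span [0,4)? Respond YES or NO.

YES

[0,4] S   <
  [0,3] N\PP   <B
    [0,1] "a" : NP\PP
    [1,3] N\NP   >
      [1,2] "the" : (N\NP)/NP
      [2,3] "chased" : NP
  [3,4] "on" : S\(N\PP)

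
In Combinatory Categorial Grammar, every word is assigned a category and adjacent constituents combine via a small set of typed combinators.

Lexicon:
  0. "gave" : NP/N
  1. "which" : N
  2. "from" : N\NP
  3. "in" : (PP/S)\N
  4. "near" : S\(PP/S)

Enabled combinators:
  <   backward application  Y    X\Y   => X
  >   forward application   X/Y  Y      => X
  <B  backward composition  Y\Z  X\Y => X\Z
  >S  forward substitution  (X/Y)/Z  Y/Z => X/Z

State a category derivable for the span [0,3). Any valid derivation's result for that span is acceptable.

N

[0,5] S   <
  [0,3] N   <
    [0,2] NP   >
      [0,1] "gave" : NP/N
      [1,2] "which" : N
    [2,3] "from" : N\NP
  [3,5] S\N   <B
    [3,4] "in" : (PP/S)\N
    [4,5] "near" : S\(PP/S)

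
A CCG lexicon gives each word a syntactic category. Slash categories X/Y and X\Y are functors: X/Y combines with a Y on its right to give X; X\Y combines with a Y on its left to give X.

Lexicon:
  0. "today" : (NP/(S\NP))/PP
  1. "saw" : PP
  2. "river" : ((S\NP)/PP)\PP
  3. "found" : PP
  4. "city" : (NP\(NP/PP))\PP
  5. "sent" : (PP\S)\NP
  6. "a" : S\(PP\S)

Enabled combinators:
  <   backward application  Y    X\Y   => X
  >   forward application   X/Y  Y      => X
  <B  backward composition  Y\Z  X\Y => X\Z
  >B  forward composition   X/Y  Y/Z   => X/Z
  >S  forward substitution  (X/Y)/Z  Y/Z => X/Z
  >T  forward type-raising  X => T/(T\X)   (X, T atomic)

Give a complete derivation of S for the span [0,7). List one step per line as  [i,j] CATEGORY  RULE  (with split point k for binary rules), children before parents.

[0,1] (NP/(S\NP))/PP  lex  "today"
[1,2] PP  lex  "saw"
[2,3] ((S\NP)/PP)\PP  lex  "river"
[1,3] (S\NP)/PP  <  k=2
[0,3] NP/PP  >S  k=1
[3,4] PP  lex  "found"
[4,5] (NP\(NP/PP))\PP  lex  "city"
[3,5] NP\(NP/PP)  <  k=4
[0,5] NP  <  k=3
[5,6] (PP\S)\NP  lex  "sent"
[0,6] PP\S  <  k=5
[6,7] S\(PP\S)  lex  "a"
[0,7] S  <  k=6

[0,7] S   <
  [0,6] PP\S   <
    [0,5] NP   <
      [0,3] NP/PP   >S
        [0,1] "today" : (NP/(S\NP))/PP
        [1,3] (S\NP)/PP   <
          [1,2] "saw" : PP
          [2,3] "river" : ((S\NP)/PP)\PP
      [3,5] NP\(NP/PP)   <
        [3,4] "found" : PP
        [4,5] "city" : (NP\(NP/PP))\PP
    [5,6] "sent" : (PP\S)\NP
  [6,7] "a" : S\(PP\S)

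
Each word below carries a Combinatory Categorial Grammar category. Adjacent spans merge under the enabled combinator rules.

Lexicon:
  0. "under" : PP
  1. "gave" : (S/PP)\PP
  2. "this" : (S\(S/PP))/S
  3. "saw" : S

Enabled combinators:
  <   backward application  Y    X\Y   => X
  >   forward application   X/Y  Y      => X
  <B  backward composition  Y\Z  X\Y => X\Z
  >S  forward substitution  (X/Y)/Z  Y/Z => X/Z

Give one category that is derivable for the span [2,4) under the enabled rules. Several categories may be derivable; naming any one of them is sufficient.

[0,4] S   <
  [0,2] S/PP   <
    [0,1] "under" : PP
    [1,2] "gave" : (S/PP)\PP
  [2,4] S\(S/PP)   >
    [2,3] "this" : (S\(S/PP))/S
    [3,4] "saw" : S

S\(S/PP)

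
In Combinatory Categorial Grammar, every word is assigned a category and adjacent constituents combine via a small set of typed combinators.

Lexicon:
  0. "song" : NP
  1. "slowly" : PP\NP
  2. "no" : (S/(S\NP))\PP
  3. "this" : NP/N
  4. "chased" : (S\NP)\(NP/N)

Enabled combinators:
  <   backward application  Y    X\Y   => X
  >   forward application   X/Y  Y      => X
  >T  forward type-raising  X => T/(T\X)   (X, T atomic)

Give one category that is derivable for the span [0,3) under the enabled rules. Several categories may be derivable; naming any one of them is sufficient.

S/(S\NP)

[0,5] S   >
  [0,3] S/(S\NP)   <
    [0,2] PP   >
      [0,1] PP/(PP\NP)   >T
        [0,1] "song" : NP
      [1,2] "slowly" : PP\NP
    [2,3] "no" : (S/(S\NP))\PP
  [3,5] S\NP   <
    [3,4] "this" : NP/N
    [4,5] "chased" : (S\NP)\(NP/N)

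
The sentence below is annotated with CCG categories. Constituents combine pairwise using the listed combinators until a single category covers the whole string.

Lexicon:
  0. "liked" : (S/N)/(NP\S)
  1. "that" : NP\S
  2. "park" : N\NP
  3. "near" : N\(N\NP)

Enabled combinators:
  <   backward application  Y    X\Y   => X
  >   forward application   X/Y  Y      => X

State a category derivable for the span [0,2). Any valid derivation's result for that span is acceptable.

[0,4] S   >
  [0,2] S/N   >
    [0,1] "liked" : (S/N)/(NP\S)
    [1,2] "that" : NP\S
  [2,4] N   <
    [2,3] "park" : N\NP
    [3,4] "near" : N\(N\NP)

S/N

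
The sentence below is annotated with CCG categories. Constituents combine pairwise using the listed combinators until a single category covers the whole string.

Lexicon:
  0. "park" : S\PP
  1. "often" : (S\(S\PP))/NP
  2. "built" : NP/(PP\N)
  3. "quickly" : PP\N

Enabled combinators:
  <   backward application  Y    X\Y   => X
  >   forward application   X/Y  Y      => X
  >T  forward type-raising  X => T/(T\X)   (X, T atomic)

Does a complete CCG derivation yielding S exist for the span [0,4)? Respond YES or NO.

YES

[0,4] S   <
  [0,1] "park" : S\PP
  [1,4] S\(S\PP)   >
    [1,2] "often" : (S\(S\PP))/NP
    [2,4] NP   >
      [2,3] "built" : NP/(PP\N)
      [3,4] "quickly" : PP\N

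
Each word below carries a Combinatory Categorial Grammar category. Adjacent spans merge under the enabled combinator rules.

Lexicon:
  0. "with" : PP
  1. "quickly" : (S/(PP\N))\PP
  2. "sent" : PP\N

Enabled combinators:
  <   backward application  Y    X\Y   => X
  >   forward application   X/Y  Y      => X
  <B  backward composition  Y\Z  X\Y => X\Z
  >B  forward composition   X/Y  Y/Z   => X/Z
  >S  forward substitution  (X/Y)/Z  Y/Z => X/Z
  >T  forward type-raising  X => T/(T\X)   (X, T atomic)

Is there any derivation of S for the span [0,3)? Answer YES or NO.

[0,3] S   >
  [0,2] S/(PP\N)   <
    [0,1] "with" : PP
    [1,2] "quickly" : (S/(PP\N))\PP
  [2,3] "sent" : PP\N

YES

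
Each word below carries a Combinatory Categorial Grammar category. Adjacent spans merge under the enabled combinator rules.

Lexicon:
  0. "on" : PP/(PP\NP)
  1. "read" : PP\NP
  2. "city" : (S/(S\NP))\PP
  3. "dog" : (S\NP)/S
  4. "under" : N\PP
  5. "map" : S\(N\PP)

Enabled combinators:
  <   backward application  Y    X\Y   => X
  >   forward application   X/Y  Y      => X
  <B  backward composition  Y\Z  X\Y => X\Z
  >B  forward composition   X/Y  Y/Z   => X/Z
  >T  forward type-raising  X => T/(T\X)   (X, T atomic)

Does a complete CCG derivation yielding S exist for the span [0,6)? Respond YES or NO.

YES

[0,6] S   >
  [0,3] S/(S\NP)   <
    [0,2] PP   >
      [0,1] "on" : PP/(PP\NP)
      [1,2] "read" : PP\NP
    [2,3] "city" : (S/(S\NP))\PP
  [3,6] S\NP   >
    [3,4] "dog" : (S\NP)/S
    [4,6] S   <
      [4,5] "under" : N\PP
      [5,6] "map" : S\(N\PP)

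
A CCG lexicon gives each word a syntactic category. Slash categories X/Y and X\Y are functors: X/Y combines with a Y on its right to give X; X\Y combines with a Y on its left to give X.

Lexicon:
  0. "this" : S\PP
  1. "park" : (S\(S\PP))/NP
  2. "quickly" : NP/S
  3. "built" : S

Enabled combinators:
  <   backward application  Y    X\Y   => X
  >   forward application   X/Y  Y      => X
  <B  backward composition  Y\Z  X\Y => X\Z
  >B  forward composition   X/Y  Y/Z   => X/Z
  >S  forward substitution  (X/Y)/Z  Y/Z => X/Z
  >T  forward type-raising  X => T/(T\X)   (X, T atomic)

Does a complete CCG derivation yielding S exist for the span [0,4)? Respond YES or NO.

[0,4] S   <
  [0,1] "this" : S\PP
  [1,4] S\(S\PP)   >
    [1,2] "park" : (S\(S\PP))/NP
    [2,4] NP   >
      [2,3] "quickly" : NP/S
      [3,4] "built" : S

YES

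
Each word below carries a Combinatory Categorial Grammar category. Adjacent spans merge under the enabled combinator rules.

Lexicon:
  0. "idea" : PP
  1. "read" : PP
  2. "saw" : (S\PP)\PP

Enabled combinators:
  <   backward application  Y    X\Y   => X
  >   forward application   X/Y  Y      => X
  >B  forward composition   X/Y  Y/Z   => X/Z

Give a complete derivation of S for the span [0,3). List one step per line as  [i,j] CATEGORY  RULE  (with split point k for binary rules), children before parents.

[0,3] S   <
  [0,1] "idea" : PP
  [1,3] S\PP   <
    [1,2] "read" : PP
    [2,3] "saw" : (S\PP)\PP

[0,1] PP  lex  "idea"
[1,2] PP  lex  "read"
[2,3] (S\PP)\PP  lex  "saw"
[1,3] S\PP  <  k=2
[0,3] S  <  k=1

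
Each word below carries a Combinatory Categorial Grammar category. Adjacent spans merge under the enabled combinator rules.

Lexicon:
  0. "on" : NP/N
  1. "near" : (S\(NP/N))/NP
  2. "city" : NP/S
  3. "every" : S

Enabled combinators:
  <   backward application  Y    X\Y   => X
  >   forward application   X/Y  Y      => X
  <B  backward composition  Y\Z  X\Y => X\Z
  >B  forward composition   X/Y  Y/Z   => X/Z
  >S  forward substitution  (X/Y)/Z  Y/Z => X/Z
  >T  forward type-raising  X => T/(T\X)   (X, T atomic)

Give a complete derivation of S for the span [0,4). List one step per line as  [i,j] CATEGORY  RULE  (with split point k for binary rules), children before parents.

[0,1] NP/N  lex  "on"
[1,2] (S\(NP/N))/NP  lex  "near"
[2,3] NP/S  lex  "city"
[3,4] S  lex  "every"
[2,4] NP  >  k=3
[1,4] S\(NP/N)  >  k=2
[0,4] S  <  k=1

[0,4] S   <
  [0,1] "on" : NP/N
  [1,4] S\(NP/N)   >
    [1,2] "near" : (S\(NP/N))/NP
    [2,4] NP   >
      [2,3] "city" : NP/S
      [3,4] "every" : S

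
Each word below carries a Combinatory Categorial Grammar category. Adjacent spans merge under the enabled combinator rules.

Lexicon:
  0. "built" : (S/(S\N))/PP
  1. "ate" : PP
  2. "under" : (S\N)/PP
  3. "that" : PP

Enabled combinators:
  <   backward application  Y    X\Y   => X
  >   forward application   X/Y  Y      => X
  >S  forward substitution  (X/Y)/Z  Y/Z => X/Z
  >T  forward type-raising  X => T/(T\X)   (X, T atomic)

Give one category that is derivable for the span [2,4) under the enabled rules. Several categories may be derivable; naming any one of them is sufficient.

[0,4] S   >
  [0,2] S/(S\N)   >
    [0,1] "built" : (S/(S\N))/PP
    [1,2] "ate" : PP
  [2,4] S\N   >
    [2,3] "under" : (S\N)/PP
    [3,4] "that" : PP

S\N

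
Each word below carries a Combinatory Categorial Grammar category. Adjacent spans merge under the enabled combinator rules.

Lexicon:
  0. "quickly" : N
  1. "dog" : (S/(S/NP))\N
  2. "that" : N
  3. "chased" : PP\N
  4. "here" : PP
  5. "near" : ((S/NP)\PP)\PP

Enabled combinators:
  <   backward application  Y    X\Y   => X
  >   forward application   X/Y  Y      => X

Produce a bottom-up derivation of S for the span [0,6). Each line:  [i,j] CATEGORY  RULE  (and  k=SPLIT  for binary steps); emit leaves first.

[0,6] S   >
  [0,2] S/(S/NP)   <
    [0,1] "quickly" : N
    [1,2] "dog" : (S/(S/NP))\N
  [2,6] S/NP   <
    [2,4] PP   <
      [2,3] "that" : N
      [3,4] "chased" : PP\N
    [4,6] (S/NP)\PP   <
      [4,5] "here" : PP
      [5,6] "near" : ((S/NP)\PP)\PP

[0,1] N  lex  "quickly"
[1,2] (S/(S/NP))\N  lex  "dog"
[0,2] S/(S/NP)  <  k=1
[2,3] N  lex  "that"
[3,4] PP\N  lex  "chased"
[2,4] PP  <  k=3
[4,5] PP  lex  "here"
[5,6] ((S/NP)\PP)\PP  lex  "near"
[4,6] (S/NP)\PP  <  k=5
[2,6] S/NP  <  k=4
[0,6] S  >  k=2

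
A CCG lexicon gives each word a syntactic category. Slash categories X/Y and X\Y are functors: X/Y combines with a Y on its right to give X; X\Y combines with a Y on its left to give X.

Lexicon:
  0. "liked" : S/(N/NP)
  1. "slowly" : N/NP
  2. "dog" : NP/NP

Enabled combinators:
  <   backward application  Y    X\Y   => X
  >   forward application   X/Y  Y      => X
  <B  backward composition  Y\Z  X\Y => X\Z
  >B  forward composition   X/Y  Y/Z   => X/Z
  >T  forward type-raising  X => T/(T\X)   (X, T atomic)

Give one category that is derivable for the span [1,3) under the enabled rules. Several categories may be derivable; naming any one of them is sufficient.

N/NP

[0,3] S   >
  [0,1] "liked" : S/(N/NP)
  [1,3] N/NP   >B
    [1,2] "slowly" : N/NP
    [2,3] "dog" : NP/NP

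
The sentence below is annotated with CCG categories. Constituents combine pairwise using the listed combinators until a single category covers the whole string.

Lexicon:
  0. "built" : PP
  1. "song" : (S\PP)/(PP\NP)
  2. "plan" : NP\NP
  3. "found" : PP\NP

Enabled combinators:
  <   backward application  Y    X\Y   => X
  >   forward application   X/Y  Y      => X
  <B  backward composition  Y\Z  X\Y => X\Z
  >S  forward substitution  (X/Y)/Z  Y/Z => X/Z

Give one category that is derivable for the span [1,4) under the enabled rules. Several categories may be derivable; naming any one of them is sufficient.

S\PP

[0,4] S   <
  [0,1] "built" : PP
  [1,4] S\PP   >
    [1,2] "song" : (S\PP)/(PP\NP)
    [2,4] PP\NP   <B
      [2,3] "plan" : NP\NP
      [3,4] "found" : PP\NP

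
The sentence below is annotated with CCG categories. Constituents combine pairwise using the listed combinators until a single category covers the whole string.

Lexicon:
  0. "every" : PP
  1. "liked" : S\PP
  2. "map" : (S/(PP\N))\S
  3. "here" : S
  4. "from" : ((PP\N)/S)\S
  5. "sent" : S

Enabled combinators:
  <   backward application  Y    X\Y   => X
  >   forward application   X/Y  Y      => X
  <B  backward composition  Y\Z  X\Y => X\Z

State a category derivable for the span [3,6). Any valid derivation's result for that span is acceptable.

[0,6] S   >
  [0,3] S/(PP\N)   <
    [0,2] S   <
      [0,1] "every" : PP
      [1,2] "liked" : S\PP
    [2,3] "map" : (S/(PP\N))\S
  [3,6] PP\N   >
    [3,5] (PP\N)/S   <
      [3,4] "here" : S
      [4,5] "from" : ((PP\N)/S)\S
    [5,6] "sent" : S

PP\N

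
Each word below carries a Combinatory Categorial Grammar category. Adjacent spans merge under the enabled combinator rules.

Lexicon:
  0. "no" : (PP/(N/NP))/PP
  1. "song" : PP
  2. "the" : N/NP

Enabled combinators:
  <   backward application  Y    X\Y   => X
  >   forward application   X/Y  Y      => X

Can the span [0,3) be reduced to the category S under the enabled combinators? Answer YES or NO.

NO

(PP/(N/NP))/PP PP N/NP
CKY chart[0,3] = {PP}; S ∉ chart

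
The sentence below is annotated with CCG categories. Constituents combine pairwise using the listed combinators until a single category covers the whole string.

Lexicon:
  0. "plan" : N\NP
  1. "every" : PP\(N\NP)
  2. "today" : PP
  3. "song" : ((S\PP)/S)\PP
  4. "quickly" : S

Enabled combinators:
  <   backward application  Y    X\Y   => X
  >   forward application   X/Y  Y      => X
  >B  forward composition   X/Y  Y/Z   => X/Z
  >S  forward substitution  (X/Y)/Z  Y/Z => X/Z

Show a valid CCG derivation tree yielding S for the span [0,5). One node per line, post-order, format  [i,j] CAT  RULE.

[0,1] N\NP  lex  "plan"
[1,2] PP\(N\NP)  lex  "every"
[0,2] PP  <  k=1
[2,3] PP  lex  "today"
[3,4] ((S\PP)/S)\PP  lex  "song"
[2,4] (S\PP)/S  <  k=3
[4,5] S  lex  "quickly"
[2,5] S\PP  >  k=4
[0,5] S  <  k=2

[0,5] S   <
  [0,2] PP   <
    [0,1] "plan" : N\NP
    [1,2] "every" : PP\(N\NP)
  [2,5] S\PP   >
    [2,4] (S\PP)/S   <
      [2,3] "today" : PP
      [3,4] "song" : ((S\PP)/S)\PP
    [4,5] "quickly" : S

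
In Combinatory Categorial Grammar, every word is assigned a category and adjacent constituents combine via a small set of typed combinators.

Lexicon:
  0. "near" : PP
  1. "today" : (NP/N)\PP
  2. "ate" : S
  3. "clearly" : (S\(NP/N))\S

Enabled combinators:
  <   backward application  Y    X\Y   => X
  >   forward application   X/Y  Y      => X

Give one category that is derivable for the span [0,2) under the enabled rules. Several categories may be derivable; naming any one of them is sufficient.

NP/N

[0,4] S   <
  [0,2] NP/N   <
    [0,1] "near" : PP
    [1,2] "today" : (NP/N)\PP
  [2,4] S\(NP/N)   <
    [2,3] "ate" : S
    [3,4] "clearly" : (S\(NP/N))\S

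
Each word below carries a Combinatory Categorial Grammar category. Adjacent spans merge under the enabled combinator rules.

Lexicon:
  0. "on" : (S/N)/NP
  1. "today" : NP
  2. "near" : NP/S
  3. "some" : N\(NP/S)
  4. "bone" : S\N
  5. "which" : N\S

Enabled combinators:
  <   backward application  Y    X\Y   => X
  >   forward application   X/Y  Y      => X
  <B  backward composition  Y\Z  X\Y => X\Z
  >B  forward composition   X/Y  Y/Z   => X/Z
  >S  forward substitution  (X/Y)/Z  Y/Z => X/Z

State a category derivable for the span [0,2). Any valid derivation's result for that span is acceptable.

[0,6] S   >
  [0,2] S/N   >
    [0,1] "on" : (S/N)/NP
    [1,2] "today" : NP
  [2,6] N   <
    [2,5] S   <
      [2,4] N   <
        [2,3] "near" : NP/S
        [3,4] "some" : N\(NP/S)
      [4,5] "bone" : S\N
    [5,6] "which" : N\S

S/N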